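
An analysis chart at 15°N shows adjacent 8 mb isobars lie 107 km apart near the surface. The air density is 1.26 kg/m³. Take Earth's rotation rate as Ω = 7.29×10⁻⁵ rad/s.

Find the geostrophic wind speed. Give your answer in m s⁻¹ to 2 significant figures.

Coriolis parameter at 15°N:
f = 2Ω sin φ = 2 × 7.29×10⁻⁵ × sin 15° = 3.77×10⁻⁵ s⁻¹
Pressure gradient: |∂P/∂n| = 800 Pa / 107000 m = 7.48×10⁻³ Pa/m
Geostrophic balance (pressure-gradient force = Coriolis force):
V_g = (1/(fρ)) |∂P/∂n| = 7.48×10⁻³ / (3.77×10⁻⁵ × 1.26) = 157 m/s

160 m s⁻¹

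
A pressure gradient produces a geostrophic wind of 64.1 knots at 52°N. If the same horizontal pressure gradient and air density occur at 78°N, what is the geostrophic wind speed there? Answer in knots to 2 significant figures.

52 knots

With the same pressure gradient and density, V_g ∝ 1/f ∝ 1/sin φ.
V₂ = V₁ · sin φ₁ / sin φ₂ = 64.1 × sin 52° / sin 78°
V₂ = 64.1 × 0.7880/0.9781 = 52 knots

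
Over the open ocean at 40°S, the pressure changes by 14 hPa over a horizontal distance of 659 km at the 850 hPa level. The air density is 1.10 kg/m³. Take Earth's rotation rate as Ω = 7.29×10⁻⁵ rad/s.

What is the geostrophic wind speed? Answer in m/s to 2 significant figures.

21 m/s

Coriolis parameter at 40°S:
f = 2Ω sin φ = 2 × 7.29×10⁻⁵ × sin 40° = 9.37×10⁻⁵ s⁻¹
Pressure gradient: |∂P/∂n| = 1400 Pa / 659000 m = 2.12×10⁻³ Pa/m
Geostrophic balance (pressure-gradient force = Coriolis force):
V_g = (1/(fρ)) |∂P/∂n| = 2.12×10⁻³ / (9.37×10⁻⁵ × 1.10) = 20.6 m/s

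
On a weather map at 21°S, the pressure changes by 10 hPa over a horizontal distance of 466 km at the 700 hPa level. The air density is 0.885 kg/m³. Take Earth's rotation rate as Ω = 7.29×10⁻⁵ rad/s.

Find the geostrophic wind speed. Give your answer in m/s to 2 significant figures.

Coriolis parameter at 21°S:
f = 2Ω sin φ = 2 × 7.29×10⁻⁵ × sin 21° = 5.23×10⁻⁵ s⁻¹
Pressure gradient: |∂P/∂n| = 1000 Pa / 466000 m = 2.15×10⁻³ Pa/m
Geostrophic balance (pressure-gradient force = Coriolis force):
V_g = (1/(fρ)) |∂P/∂n| = 2.15×10⁻³ / (5.23×10⁻⁵ × 0.885) = 46.4 m/s

46 m/s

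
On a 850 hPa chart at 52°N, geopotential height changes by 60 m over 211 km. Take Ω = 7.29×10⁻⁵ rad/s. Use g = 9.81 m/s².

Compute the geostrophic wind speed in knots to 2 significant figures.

Coriolis parameter at 52°N:
f = 2Ω sin φ = 2 × 7.29×10⁻⁵ × sin 52° = 1.15×10⁻⁴ s⁻¹
Height gradient: |∂Z/∂n| = 60 m / 211000 m = 2.84×10⁻⁴
On a pressure surface, geostrophic balance gives V_g = (g/f)|∂Z/∂n|:
V_g = 9.81 × 2.84×10⁻⁴ / 1.15×10⁻⁴ = 24.3 m/s
Converting: 24.3 m/s × 1.944 = 47 knots

47 knots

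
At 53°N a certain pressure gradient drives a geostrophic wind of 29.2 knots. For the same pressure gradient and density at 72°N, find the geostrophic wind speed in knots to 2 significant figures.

With the same pressure gradient and density, V_g ∝ 1/f ∝ 1/sin φ.
V₂ = V₁ · sin φ₁ / sin φ₂ = 29.2 × sin 53° / sin 72°
V₂ = 29.2 × 0.7986/0.9511 = 25 knots

25 knots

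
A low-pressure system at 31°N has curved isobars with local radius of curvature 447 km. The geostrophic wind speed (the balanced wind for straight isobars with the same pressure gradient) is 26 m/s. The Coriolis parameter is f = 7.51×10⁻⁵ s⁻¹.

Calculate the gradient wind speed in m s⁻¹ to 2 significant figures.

Around a low, centrifugal force acts outward with Coriolis, so pressure-gradient force balances both:
(1/ρ)|∂P/∂n| = fV + V²/R  →  V² + fR·V − fR·V_g = 0
With fR = 7.51×10⁻⁵ × 447×10³ m = 33.6 m/s:
V = [−fR + √((fR)² + 4 fR V_g)]/2 = [−33.6 + √(33.6² + 4×33.6×26)]/2 = 17.2 m/s
Subgeostrophic (V < V_g = 26 m/s), as expected around a low.

17 m s⁻¹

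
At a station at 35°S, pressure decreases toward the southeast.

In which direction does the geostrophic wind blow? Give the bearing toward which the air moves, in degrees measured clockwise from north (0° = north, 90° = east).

045°

The pressure-gradient force points toward the southeast (bearing 135°).
Geostrophic balance: in the Southern Hemisphere the Coriolis force deflects motion to the left, so the geostrophic wind blows 90° to the left of the pressure-gradient force (low pressure on the right).
Rotating 135° by 90° counterclockwise gives 045° — the wind blows toward the northeast.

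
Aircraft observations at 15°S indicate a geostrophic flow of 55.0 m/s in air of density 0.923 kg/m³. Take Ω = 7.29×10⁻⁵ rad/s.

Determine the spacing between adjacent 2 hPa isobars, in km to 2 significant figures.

100 km

Coriolis parameter at 15°S:
f = 2Ω sin φ = 2 × 7.29×10⁻⁵ × sin 15° = 3.77×10⁻⁵ s⁻¹
Geostrophic balance rearranged: |∂P/∂n| = f ρ V_g
|∂P/∂n| = 3.77×10⁻⁵ × 0.923 × 55.0 = 1.92×10⁻³ Pa/m
Isobar spacing: Δn = ΔP/|∂P/∂n| = 200 Pa / 1.92×10⁻³ Pa/m = 104403 m ≈ 100 km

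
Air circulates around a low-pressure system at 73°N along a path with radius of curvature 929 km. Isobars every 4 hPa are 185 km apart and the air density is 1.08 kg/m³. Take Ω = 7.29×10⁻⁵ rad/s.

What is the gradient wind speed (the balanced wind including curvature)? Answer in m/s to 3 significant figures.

Coriolis parameter at 73°N:
f = 2Ω sin φ = 2 × 7.29×10⁻⁵ × sin 73° = 1.39×10⁻⁴ s⁻¹
Pressure gradient: |∂P/∂n| = 400 Pa / 185000 m = 2.16×10⁻³ Pa/m
Geostrophic speed: V_g = |∂P/∂n|/(fρ) = 2.16×10⁻³/(1.39×10⁻⁴ × 1.08) = 14.4 m/s
Around a low, centrifugal force acts outward with Coriolis, so pressure-gradient force balances both:
(1/ρ)|∂P/∂n| = fV + V²/R  →  V² + fR·V − fR·V_g = 0
With fR = 1.39×10⁻⁴ × 929×10³ m = 130 m/s:
V = [−fR + √((fR)² + 4 fR V_g)]/2 = [−130 + √(130² + 4×130×14.4)]/2 = 13 m/s
Subgeostrophic (V < V_g = 14.4 m/s), as expected around a low.

13.0 m/s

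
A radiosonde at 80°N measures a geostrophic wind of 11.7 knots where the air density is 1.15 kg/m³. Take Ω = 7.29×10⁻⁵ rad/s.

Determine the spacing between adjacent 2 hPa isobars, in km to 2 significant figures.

Coriolis parameter at 80°N:
f = 2Ω sin φ = 2 × 7.29×10⁻⁵ × sin 80° = 1.44×10⁻⁴ s⁻¹
Wind speed in SI: 11.7 knots = 6.02 m/s
Geostrophic balance rearranged: |∂P/∂n| = f ρ V_g
|∂P/∂n| = 1.44×10⁻⁴ × 1.15 × 6.02 = 9.94×10⁻⁴ Pa/m
Isobar spacing: Δn = ΔP/|∂P/∂n| = 200 Pa / 9.94×10⁻⁴ Pa/m = 201233 m ≈ 200 km

200 km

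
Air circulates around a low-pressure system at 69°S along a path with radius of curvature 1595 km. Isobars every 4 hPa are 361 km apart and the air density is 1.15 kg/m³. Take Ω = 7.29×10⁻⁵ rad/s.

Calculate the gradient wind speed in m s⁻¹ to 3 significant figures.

6.86 m s⁻¹

Coriolis parameter at 69°S:
f = 2Ω sin φ = 2 × 7.29×10⁻⁵ × sin 69° = 1.36×10⁻⁴ s⁻¹
Pressure gradient: |∂P/∂n| = 400 Pa / 361000 m = 1.11×10⁻³ Pa/m
Geostrophic speed: V_g = |∂P/∂n|/(fρ) = 1.11×10⁻³/(1.36×10⁻⁴ × 1.15) = 7.08 m/s
Around a low, centrifugal force acts outward with Coriolis, so pressure-gradient force balances both:
(1/ρ)|∂P/∂n| = fV + V²/R  →  V² + fR·V − fR·V_g = 0
With fR = 1.36×10⁻⁴ × 1595×10³ m = 217 m/s:
V = [−fR + √((fR)² + 4 fR V_g)]/2 = [−217 + √(217² + 4×217×7.08)]/2 = 6.86 m/s
Subgeostrophic (V < V_g = 7.08 m/s), as expected around a low.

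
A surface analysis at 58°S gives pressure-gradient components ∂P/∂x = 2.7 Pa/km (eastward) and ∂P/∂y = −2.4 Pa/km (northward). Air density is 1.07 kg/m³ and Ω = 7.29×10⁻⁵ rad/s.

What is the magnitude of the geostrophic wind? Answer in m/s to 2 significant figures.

Coriolis parameter at 58°S:
f = 2Ω sin φ = 2 × 7.29×10⁻⁵ × sin 58° = 1.24×10⁻⁴ s⁻¹
In the Southern Hemisphere f is negative: f = −1.24×10⁻⁴ s⁻¹.
Component geostrophic relations (x east, y north):
u_g = −(1/(fρ)) ∂P/∂y,  v_g = (1/(fρ)) ∂P/∂x
u_g = −(−2.4×10⁻³)/(−1.24×10⁻⁴ × 1.07) = −18.1 m/s;  v_g = (2.7×10⁻³)/(−1.24×10⁻⁴ × 1.07) = −20.4 m/s
|V_g| = √(u_g² + v_g²) = 27.3 m/s

27 m/s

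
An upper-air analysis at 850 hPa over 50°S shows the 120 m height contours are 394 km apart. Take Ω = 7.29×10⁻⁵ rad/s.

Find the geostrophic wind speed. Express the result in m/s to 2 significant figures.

27 m/s

Coriolis parameter at 50°S:
f = 2Ω sin φ = 2 × 7.29×10⁻⁵ × sin 50° = 1.12×10⁻⁴ s⁻¹
Height gradient: |∂Z/∂n| = 120 m / 394000 m = 3.05×10⁻⁴
On a pressure surface, geostrophic balance gives V_g = (g/f)|∂Z/∂n|:
V_g = 9.81 × 3.05×10⁻⁴ / 1.12×10⁻⁴ = 26.8 m/s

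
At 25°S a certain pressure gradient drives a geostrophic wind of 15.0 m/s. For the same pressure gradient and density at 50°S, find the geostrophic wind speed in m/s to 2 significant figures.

8.3 m/s

With the same pressure gradient and density, V_g ∝ 1/f ∝ 1/sin φ.
V₂ = V₁ · sin φ₁ / sin φ₂ = 15.0 × sin 25° / sin 50°
V₂ = 15.0 × 0.4226/0.7660 = 8.3 m/s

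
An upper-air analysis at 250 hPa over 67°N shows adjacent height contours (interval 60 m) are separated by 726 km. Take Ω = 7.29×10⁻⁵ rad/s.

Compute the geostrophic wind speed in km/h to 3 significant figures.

Coriolis parameter at 67°N:
f = 2Ω sin φ = 2 × 7.29×10⁻⁵ × sin 67° = 1.34×10⁻⁴ s⁻¹
Height gradient: |∂Z/∂n| = 60 m / 726000 m = 8.26×10⁻⁵
On a pressure surface, geostrophic balance gives V_g = (g/f)|∂Z/∂n|:
V_g = 9.81 × 8.26×10⁻⁵ / 1.34×10⁻⁴ = 6.04 m/s
Converting: 6.04 m/s × 3.6 = 21.7 km/h

21.7 km/h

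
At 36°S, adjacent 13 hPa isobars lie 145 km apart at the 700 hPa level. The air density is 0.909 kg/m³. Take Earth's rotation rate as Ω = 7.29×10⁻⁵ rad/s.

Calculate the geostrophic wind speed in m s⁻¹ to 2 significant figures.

Coriolis parameter at 36°S:
f = 2Ω sin φ = 2 × 7.29×10⁻⁵ × sin 36° = 8.57×10⁻⁵ s⁻¹
Pressure gradient: |∂P/∂n| = 1300 Pa / 145000 m = 8.97×10⁻³ Pa/m
Geostrophic balance (pressure-gradient force = Coriolis force):
V_g = (1/(fρ)) |∂P/∂n| = 8.97×10⁻³ / (8.57×10⁻⁵ × 0.909) = 115 m/s

120 m s⁻¹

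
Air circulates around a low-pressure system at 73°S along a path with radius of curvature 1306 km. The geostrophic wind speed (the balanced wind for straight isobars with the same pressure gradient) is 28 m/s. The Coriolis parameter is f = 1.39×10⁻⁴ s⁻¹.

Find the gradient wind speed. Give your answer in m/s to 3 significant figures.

Around a low, centrifugal force acts outward with Coriolis, so pressure-gradient force balances both:
(1/ρ)|∂P/∂n| = fV + V²/R  →  V² + fR·V − fR·V_g = 0
With fR = 1.39×10⁻⁴ × 1306×10³ m = 182 m/s:
V = [−fR + √((fR)² + 4 fR V_g)]/2 = [−182 + √(182² + 4×182×28)]/2 = 24.7 m/s
Subgeostrophic (V < V_g = 28 m/s), as expected around a low.

24.7 m/s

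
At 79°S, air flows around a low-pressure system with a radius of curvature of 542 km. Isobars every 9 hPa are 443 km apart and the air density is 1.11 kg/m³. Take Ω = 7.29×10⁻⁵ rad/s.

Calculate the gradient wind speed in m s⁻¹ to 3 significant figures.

11.2 m s⁻¹

Coriolis parameter at 79°S:
f = 2Ω sin φ = 2 × 7.29×10⁻⁵ × sin 79° = 1.43×10⁻⁴ s⁻¹
Pressure gradient: |∂P/∂n| = 900 Pa / 443000 m = 2.03×10⁻³ Pa/m
Geostrophic speed: V_g = |∂P/∂n|/(fρ) = 2.03×10⁻³/(1.43×10⁻⁴ × 1.11) = 12.8 m/s
Around a low, centrifugal force acts outward with Coriolis, so pressure-gradient force balances both:
(1/ρ)|∂P/∂n| = fV + V²/R  →  V² + fR·V − fR·V_g = 0
With fR = 1.43×10⁻⁴ × 542×10³ m = 77.6 m/s:
V = [−fR + √((fR)² + 4 fR V_g)]/2 = [−77.6 + √(77.6² + 4×77.6×12.8)]/2 = 11.2 m/s
Subgeostrophic (V < V_g = 12.8 m/s), as expected around a low.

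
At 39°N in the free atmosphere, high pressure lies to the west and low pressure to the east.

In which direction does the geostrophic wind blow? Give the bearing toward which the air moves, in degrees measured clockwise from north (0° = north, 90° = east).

The pressure-gradient force points toward the east (bearing 090°).
Geostrophic balance: in the Northern Hemisphere the Coriolis force deflects motion to the right, so the geostrophic wind blows 90° to the right of the pressure-gradient force (low pressure on the left).
Rotating 090° by 90° clockwise gives 180° — the wind blows toward the south.

180°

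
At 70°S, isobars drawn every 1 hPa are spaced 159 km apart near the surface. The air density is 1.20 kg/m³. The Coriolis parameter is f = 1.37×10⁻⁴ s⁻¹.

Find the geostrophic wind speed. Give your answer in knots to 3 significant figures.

7.44 knots

Pressure gradient: |∂P/∂n| = 100 Pa / 159000 m = 6.29×10⁻⁴ Pa/m
Geostrophic balance (pressure-gradient force = Coriolis force):
V_g = (1/(fρ)) |∂P/∂n| = 6.29×10⁻⁴ / (1.37×10⁻⁴ × 1.20) = 3.83 m/s
Converting: 3.83 m/s × 1.944 = 7.44 knots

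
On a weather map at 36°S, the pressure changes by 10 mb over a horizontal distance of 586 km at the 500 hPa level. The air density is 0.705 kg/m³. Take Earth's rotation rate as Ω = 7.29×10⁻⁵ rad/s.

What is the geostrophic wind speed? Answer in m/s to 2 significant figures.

28 m/s

Coriolis parameter at 36°S:
f = 2Ω sin φ = 2 × 7.29×10⁻⁵ × sin 36° = 8.57×10⁻⁵ s⁻¹
Pressure gradient: |∂P/∂n| = 1000 Pa / 586000 m = 1.71×10⁻³ Pa/m
Geostrophic balance (pressure-gradient force = Coriolis force):
V_g = (1/(fρ)) |∂P/∂n| = 1.71×10⁻³ / (8.57×10⁻⁵ × 0.705) = 28.2 m/s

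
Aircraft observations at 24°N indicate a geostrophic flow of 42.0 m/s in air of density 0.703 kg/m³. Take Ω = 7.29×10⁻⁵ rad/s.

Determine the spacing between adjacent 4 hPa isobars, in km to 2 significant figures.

230 km

Coriolis parameter at 24°N:
f = 2Ω sin φ = 2 × 7.29×10⁻⁵ × sin 24° = 5.93×10⁻⁵ s⁻¹
Geostrophic balance rearranged: |∂P/∂n| = f ρ V_g
|∂P/∂n| = 5.93×10⁻⁵ × 0.703 × 42.0 = 1.75×10⁻³ Pa/m
Isobar spacing: Δn = ΔP/|∂P/∂n| = 400 Pa / 1.75×10⁻³ Pa/m = 228447 m ≈ 230 km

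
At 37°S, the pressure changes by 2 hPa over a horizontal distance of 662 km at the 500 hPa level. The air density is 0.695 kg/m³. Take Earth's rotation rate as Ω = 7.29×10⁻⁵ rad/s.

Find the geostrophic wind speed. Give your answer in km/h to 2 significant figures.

18 km/h

Coriolis parameter at 37°S:
f = 2Ω sin φ = 2 × 7.29×10⁻⁵ × sin 37° = 8.77×10⁻⁵ s⁻¹
Pressure gradient: |∂P/∂n| = 200 Pa / 662000 m = 3.02×10⁻⁴ Pa/m
Geostrophic balance (pressure-gradient force = Coriolis force):
V_g = (1/(fρ)) |∂P/∂n| = 3.02×10⁻⁴ / (8.77×10⁻⁵ × 0.695) = 4.95 m/s
Converting: 4.95 m/s × 3.6 = 18 km/h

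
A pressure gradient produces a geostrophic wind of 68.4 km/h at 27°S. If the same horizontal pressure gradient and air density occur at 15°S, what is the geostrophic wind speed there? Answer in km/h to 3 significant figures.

With the same pressure gradient and density, V_g ∝ 1/f ∝ 1/sin φ.
V₂ = V₁ · sin φ₁ / sin φ₂ = 68.4 × sin 27° / sin 15°
V₂ = 68.4 × 0.4540/0.2588 = 120 km/h

120 km/h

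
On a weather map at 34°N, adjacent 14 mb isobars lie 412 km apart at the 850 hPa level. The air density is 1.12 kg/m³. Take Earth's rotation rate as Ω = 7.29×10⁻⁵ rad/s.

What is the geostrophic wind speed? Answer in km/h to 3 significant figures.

Coriolis parameter at 34°N:
f = 2Ω sin φ = 2 × 7.29×10⁻⁵ × sin 34° = 8.15×10⁻⁵ s⁻¹
Pressure gradient: |∂P/∂n| = 1400 Pa / 412000 m = 3.40×10⁻³ Pa/m
Geostrophic balance (pressure-gradient force = Coriolis force):
V_g = (1/(fρ)) |∂P/∂n| = 3.40×10⁻³ / (8.15×10⁻⁵ × 1.12) = 37.2 m/s
Converting: 37.2 m/s × 3.6 = 134 km/h

134 km/h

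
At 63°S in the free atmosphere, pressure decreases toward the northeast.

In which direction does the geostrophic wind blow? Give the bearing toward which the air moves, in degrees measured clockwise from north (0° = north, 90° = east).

The pressure-gradient force points toward the northeast (bearing 045°).
Geostrophic balance: in the Southern Hemisphere the Coriolis force deflects motion to the left, so the geostrophic wind blows 90° to the left of the pressure-gradient force (low pressure on the right).
Rotating 045° by 90° counterclockwise gives 315° — the wind blows toward the northwest.

315°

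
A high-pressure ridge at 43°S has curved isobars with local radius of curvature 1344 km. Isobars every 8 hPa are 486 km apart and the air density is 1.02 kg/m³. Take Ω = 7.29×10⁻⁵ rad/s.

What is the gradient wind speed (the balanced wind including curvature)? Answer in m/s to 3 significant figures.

Coriolis parameter at 43°S:
f = 2Ω sin φ = 2 × 7.29×10⁻⁵ × sin 43° = 9.94×10⁻⁵ s⁻¹
Pressure gradient: |∂P/∂n| = 800 Pa / 486000 m = 1.65×10⁻³ Pa/m
Geostrophic speed: V_g = |∂P/∂n|/(fρ) = 1.65×10⁻³/(9.94×10⁻⁵ × 1.02) = 16.2 m/s
Around a high, pressure-gradient force acts outward with centrifugal, so Coriolis balances both:
fV = (1/ρ)|∂P/∂n| + V²/R  →  V² − fR·V + fR·V_g = 0
With fR = 9.94×10⁻⁵ × 1344×10³ m = 134 m/s:
V = [fR − √((fR)² − 4 fR V_g)]/2 = [134 − √(134² − 4×134×16.2)]/2 = 18.9 m/s
Supergeostrophic (V > V_g = 16.2 m/s), as expected around a high.

18.9 m/s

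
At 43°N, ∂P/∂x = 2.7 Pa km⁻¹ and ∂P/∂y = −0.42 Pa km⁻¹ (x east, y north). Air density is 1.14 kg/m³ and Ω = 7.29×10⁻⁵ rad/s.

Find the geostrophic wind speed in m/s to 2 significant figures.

Coriolis parameter at 43°N:
f = 2Ω sin φ = 2 × 7.29×10⁻⁵ × sin 43° = 9.94×10⁻⁵ s⁻¹
Component geostrophic relations (x east, y north):
u_g = −(1/(fρ)) ∂P/∂y,  v_g = (1/(fρ)) ∂P/∂x
u_g = −(−0.42×10⁻³)/(9.94×10⁻⁵ × 1.14) = 3.71 m/s;  v_g = (2.7×10⁻³)/(9.94×10⁻⁵ × 1.14) = 23.8 m/s
|V_g| = √(u_g² + v_g²) = 24.1 m/s

24 m/s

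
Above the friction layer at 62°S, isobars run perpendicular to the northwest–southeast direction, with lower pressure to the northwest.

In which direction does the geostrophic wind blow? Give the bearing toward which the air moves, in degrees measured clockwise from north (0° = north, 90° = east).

The pressure-gradient force points toward the northwest (bearing 315°).
Geostrophic balance: in the Southern Hemisphere the Coriolis force deflects motion to the left, so the geostrophic wind blows 90° to the left of the pressure-gradient force (low pressure on the right).
Rotating 315° by 90° counterclockwise gives 225° — the wind blows toward the southwest.

225°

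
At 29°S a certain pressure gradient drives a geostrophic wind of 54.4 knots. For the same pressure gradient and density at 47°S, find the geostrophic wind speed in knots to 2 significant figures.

36 knots

With the same pressure gradient and density, V_g ∝ 1/f ∝ 1/sin φ.
V₂ = V₁ · sin φ₁ / sin φ₂ = 54.4 × sin 29° / sin 47°
V₂ = 54.4 × 0.4848/0.7314 = 36 knots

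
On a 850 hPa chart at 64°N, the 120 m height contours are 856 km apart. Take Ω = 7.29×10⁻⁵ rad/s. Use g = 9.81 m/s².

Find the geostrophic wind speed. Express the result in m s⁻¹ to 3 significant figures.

10.5 m s⁻¹

Coriolis parameter at 64°N:
f = 2Ω sin φ = 2 × 7.29×10⁻⁵ × sin 64° = 1.31×10⁻⁴ s⁻¹
Height gradient: |∂Z/∂n| = 120 m / 856000 m = 1.40×10⁻⁴
On a pressure surface, geostrophic balance gives V_g = (g/f)|∂Z/∂n|:
V_g = 9.81 × 1.40×10⁻⁴ / 1.31×10⁻⁴ = 10.5 m/s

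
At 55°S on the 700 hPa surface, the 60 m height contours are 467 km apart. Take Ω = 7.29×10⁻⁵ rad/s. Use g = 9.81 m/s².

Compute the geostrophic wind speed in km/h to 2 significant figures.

Coriolis parameter at 55°S:
f = 2Ω sin φ = 2 × 7.29×10⁻⁵ × sin 55° = 1.19×10⁻⁴ s⁻¹
Height gradient: |∂Z/∂n| = 60 m / 467000 m = 1.28×10⁻⁴
On a pressure surface, geostrophic balance gives V_g = (g/f)|∂Z/∂n|:
V_g = 9.81 × 1.28×10⁻⁴ / 1.19×10⁻⁴ = 10.6 m/s
Converting: 10.6 m/s × 3.6 = 38 km/h

38 km/h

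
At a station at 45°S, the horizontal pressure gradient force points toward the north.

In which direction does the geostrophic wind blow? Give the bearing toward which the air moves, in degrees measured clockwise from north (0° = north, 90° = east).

The pressure-gradient force points toward the north (bearing 000°).
Geostrophic balance: in the Southern Hemisphere the Coriolis force deflects motion to the left, so the geostrophic wind blows 90° to the left of the pressure-gradient force (low pressure on the right).
Rotating 000° by 90° counterclockwise gives 270° — the wind blows toward the west.

270°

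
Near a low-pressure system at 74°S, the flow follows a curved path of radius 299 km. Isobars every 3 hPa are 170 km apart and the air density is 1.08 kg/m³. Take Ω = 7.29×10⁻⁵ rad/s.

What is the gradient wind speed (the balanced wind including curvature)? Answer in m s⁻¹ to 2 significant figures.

9.5 m s⁻¹

Coriolis parameter at 74°S:
f = 2Ω sin φ = 2 × 7.29×10⁻⁵ × sin 74° = 1.40×10⁻⁴ s⁻¹
Pressure gradient: |∂P/∂n| = 300 Pa / 170000 m = 1.76×10⁻³ Pa/m
Geostrophic speed: V_g = |∂P/∂n|/(fρ) = 1.76×10⁻³/(1.40×10⁻⁴ × 1.08) = 11.7 m/s
Around a low, centrifugal force acts outward with Coriolis, so pressure-gradient force balances both:
(1/ρ)|∂P/∂n| = fV + V²/R  →  V² + fR·V − fR·V_g = 0
With fR = 1.40×10⁻⁴ × 299×10³ m = 41.9 m/s:
V = [−fR + √((fR)² + 4 fR V_g)]/2 = [−41.9 + √(41.9² + 4×41.9×11.7)]/2 = 9.5 m/s
Subgeostrophic (V < V_g = 11.7 m/s), as expected around a low.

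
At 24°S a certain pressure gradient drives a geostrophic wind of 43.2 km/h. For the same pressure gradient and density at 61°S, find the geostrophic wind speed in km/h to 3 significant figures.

20.1 km/h

With the same pressure gradient and density, V_g ∝ 1/f ∝ 1/sin φ.
V₂ = V₁ · sin φ₁ / sin φ₂ = 43.2 × sin 24° / sin 61°
V₂ = 43.2 × 0.4067/0.8746 = 20.1 km/h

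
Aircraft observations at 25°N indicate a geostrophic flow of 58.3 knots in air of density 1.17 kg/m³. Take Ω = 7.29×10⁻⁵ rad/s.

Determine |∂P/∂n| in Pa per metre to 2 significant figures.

Coriolis parameter at 25°N:
f = 2Ω sin φ = 2 × 7.29×10⁻⁵ × sin 25° = 6.16×10⁻⁵ s⁻¹
Wind speed in SI: 58.3 knots = 30.0 m/s
Geostrophic balance rearranged: |∂P/∂n| = f ρ V_g
|∂P/∂n| = 6.16×10⁻⁵ × 1.17 × 30.0 = 2.16×10⁻³ Pa/m

2.2×10⁻³ Pa/m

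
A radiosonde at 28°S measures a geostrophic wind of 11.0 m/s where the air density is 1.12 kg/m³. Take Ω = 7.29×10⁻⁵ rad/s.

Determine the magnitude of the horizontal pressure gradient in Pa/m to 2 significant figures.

8.4×10⁻⁴ Pa/m

Coriolis parameter at 28°S:
f = 2Ω sin φ = 2 × 7.29×10⁻⁵ × sin 28° = 6.84×10⁻⁵ s⁻¹
Geostrophic balance rearranged: |∂P/∂n| = f ρ V_g
|∂P/∂n| = 6.84×10⁻⁵ × 1.12 × 11.0 = 8.43×10⁻⁴ Pa/m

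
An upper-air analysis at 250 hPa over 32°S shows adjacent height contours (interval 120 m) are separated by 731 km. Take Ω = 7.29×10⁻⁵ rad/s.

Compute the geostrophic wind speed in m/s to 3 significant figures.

20.8 m/s

Coriolis parameter at 32°S:
f = 2Ω sin φ = 2 × 7.29×10⁻⁵ × sin 32° = 7.73×10⁻⁵ s⁻¹
Height gradient: |∂Z/∂n| = 120 m / 731000 m = 1.64×10⁻⁴
On a pressure surface, geostrophic balance gives V_g = (g/f)|∂Z/∂n|:
V_g = 9.81 × 1.64×10⁻⁴ / 7.73×10⁻⁵ = 20.8 m/s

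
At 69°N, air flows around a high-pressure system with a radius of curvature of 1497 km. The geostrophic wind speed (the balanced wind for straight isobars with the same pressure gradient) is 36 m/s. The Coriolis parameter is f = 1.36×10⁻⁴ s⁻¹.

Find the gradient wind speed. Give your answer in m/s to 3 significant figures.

46.7 m/s

Around a high, pressure-gradient force acts outward with centrifugal, so Coriolis balances both:
fV = (1/ρ)|∂P/∂n| + V²/R  →  V² − fR·V + fR·V_g = 0
With fR = 1.36×10⁻⁴ × 1497×10³ m = 204 m/s:
V = [fR − √((fR)² − 4 fR V_g)]/2 = [204 − √(204² − 4×204×36)]/2 = 46.7 m/s
Supergeostrophic (V > V_g = 36 m/s), as expected around a high.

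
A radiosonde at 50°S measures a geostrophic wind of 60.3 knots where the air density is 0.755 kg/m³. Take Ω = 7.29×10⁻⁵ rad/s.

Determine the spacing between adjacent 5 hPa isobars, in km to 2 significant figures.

Coriolis parameter at 50°S:
f = 2Ω sin φ = 2 × 7.29×10⁻⁵ × sin 50° = 1.12×10⁻⁴ s⁻¹
Wind speed in SI: 60.3 knots = 31.0 m/s
Geostrophic balance rearranged: |∂P/∂n| = f ρ V_g
|∂P/∂n| = 1.12×10⁻⁴ × 0.755 × 31.0 = 2.62×10⁻³ Pa/m
Isobar spacing: Δn = ΔP/|∂P/∂n| = 500 Pa / 2.62×10⁻³ Pa/m = 191142 m ≈ 190 km

190 km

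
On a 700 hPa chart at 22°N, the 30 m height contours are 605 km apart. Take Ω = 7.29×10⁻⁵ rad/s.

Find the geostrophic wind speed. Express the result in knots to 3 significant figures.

Coriolis parameter at 22°N:
f = 2Ω sin φ = 2 × 7.29×10⁻⁵ × sin 22° = 5.46×10⁻⁵ s⁻¹
Height gradient: |∂Z/∂n| = 30 m / 605000 m = 4.96×10⁻⁵
On a pressure surface, geostrophic balance gives V_g = (g/f)|∂Z/∂n|:
V_g = 9.81 × 4.96×10⁻⁵ / 5.46×10⁻⁵ = 8.91 m/s
Converting: 8.91 m/s × 1.944 = 17.3 knots

17.3 knots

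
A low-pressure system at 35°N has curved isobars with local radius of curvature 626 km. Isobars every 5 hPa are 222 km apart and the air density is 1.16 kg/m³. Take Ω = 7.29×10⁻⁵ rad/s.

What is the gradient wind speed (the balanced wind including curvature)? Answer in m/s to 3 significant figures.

17.4 m/s

Coriolis parameter at 35°N:
f = 2Ω sin φ = 2 × 7.29×10⁻⁵ × sin 35° = 8.36×10⁻⁵ s⁻¹
Pressure gradient: |∂P/∂n| = 500 Pa / 222000 m = 2.25×10⁻³ Pa/m
Geostrophic speed: V_g = |∂P/∂n|/(fρ) = 2.25×10⁻³/(8.36×10⁻⁵ × 1.16) = 23.2 m/s
Around a low, centrifugal force acts outward with Coriolis, so pressure-gradient force balances both:
(1/ρ)|∂P/∂n| = fV + V²/R  →  V² + fR·V − fR·V_g = 0
With fR = 8.36×10⁻⁵ × 626×10³ m = 52.4 m/s:
V = [−fR + √((fR)² + 4 fR V_g)]/2 = [−52.4 + √(52.4² + 4×52.4×23.2)]/2 = 17.4 m/s
Subgeostrophic (V < V_g = 23.2 m/s), as expected around a low.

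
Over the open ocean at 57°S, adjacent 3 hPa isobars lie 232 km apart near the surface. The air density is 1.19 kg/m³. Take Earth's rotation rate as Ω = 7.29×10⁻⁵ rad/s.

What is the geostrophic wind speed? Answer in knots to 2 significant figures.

Coriolis parameter at 57°S:
f = 2Ω sin φ = 2 × 7.29×10⁻⁵ × sin 57° = 1.22×10⁻⁴ s⁻¹
Pressure gradient: |∂P/∂n| = 300 Pa / 232000 m = 1.29×10⁻³ Pa/m
Geostrophic balance (pressure-gradient force = Coriolis force):
V_g = (1/(fρ)) |∂P/∂n| = 1.29×10⁻³ / (1.22×10⁻⁴ × 1.19) = 8.89 m/s
Converting: 8.89 m/s × 1.944 = 17 knots

17 knots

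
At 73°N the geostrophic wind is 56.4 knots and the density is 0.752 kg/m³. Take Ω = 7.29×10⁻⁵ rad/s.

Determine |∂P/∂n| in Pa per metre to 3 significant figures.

3.04×10⁻³ Pa/m

Coriolis parameter at 73°N:
f = 2Ω sin φ = 2 × 7.29×10⁻⁵ × sin 73° = 1.39×10⁻⁴ s⁻¹
Wind speed in SI: 56.4 knots = 29.0 m/s
Geostrophic balance rearranged: |∂P/∂n| = f ρ V_g
|∂P/∂n| = 1.39×10⁻⁴ × 0.752 × 29.0 = 3.04×10⁻³ Pa/m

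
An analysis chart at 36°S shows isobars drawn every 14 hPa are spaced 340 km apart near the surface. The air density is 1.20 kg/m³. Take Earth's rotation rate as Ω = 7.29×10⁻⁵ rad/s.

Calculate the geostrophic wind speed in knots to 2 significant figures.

Coriolis parameter at 36°S:
f = 2Ω sin φ = 2 × 7.29×10⁻⁵ × sin 36° = 8.57×10⁻⁵ s⁻¹
Pressure gradient: |∂P/∂n| = 1400 Pa / 340000 m = 4.12×10⁻³ Pa/m
Geostrophic balance (pressure-gradient force = Coriolis force):
V_g = (1/(fρ)) |∂P/∂n| = 4.12×10⁻³ / (8.57×10⁻⁵ × 1.20) = 40.0 m/s
Converting: 40.0 m/s × 1.944 = 78 knots

78 knots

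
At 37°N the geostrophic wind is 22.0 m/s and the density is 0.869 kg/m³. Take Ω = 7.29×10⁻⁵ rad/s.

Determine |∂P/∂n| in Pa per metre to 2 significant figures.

1.7×10⁻³ Pa/m

Coriolis parameter at 37°N:
f = 2Ω sin φ = 2 × 7.29×10⁻⁵ × sin 37° = 8.77×10⁻⁵ s⁻¹
Geostrophic balance rearranged: |∂P/∂n| = f ρ V_g
|∂P/∂n| = 8.77×10⁻⁵ × 0.869 × 22.0 = 1.68×10⁻³ Pa/m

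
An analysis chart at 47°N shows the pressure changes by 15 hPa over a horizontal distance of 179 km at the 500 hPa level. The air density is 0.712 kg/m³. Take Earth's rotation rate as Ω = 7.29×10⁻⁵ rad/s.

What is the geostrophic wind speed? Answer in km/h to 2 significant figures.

Coriolis parameter at 47°N:
f = 2Ω sin φ = 2 × 7.29×10⁻⁵ × sin 47° = 1.07×10⁻⁴ s⁻¹
Pressure gradient: |∂P/∂n| = 1500 Pa / 179000 m = 8.38×10⁻³ Pa/m
Geostrophic balance (pressure-gradient force = Coriolis force):
V_g = (1/(fρ)) |∂P/∂n| = 8.38×10⁻³ / (1.07×10⁻⁴ × 0.712) = 110 m/s
Converting: 110 m/s × 3.6 = 400 km/h

400 km/h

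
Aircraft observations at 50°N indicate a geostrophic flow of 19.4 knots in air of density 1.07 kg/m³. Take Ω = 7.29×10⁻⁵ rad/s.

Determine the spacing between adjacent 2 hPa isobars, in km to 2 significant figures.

Coriolis parameter at 50°N:
f = 2Ω sin φ = 2 × 7.29×10⁻⁵ × sin 50° = 1.12×10⁻⁴ s⁻¹
Wind speed in SI: 19.4 knots = 9.98 m/s
Geostrophic balance rearranged: |∂P/∂n| = f ρ V_g
|∂P/∂n| = 1.12×10⁻⁴ × 1.07 × 9.98 = 1.19×10⁻³ Pa/m
Isobar spacing: Δn = ΔP/|∂P/∂n| = 200 Pa / 1.19×10⁻³ Pa/m = 167685 m ≈ 170 km

170 km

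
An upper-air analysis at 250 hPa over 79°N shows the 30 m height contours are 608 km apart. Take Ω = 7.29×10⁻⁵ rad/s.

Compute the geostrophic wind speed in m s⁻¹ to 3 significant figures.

Coriolis parameter at 79°N:
f = 2Ω sin φ = 2 × 7.29×10⁻⁵ × sin 79° = 1.43×10⁻⁴ s⁻¹
Height gradient: |∂Z/∂n| = 30 m / 608000 m = 4.93×10⁻⁵
On a pressure surface, geostrophic balance gives V_g = (g/f)|∂Z/∂n|:
V_g = 9.81 × 4.93×10⁻⁵ / 1.43×10⁻⁴ = 3.38 m/s

3.38 m s⁻¹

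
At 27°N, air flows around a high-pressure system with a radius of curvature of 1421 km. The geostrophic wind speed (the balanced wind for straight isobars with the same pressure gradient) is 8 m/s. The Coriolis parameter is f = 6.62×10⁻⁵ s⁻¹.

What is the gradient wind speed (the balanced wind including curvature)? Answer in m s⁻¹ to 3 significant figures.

8.83 m s⁻¹

Around a high, pressure-gradient force acts outward with centrifugal, so Coriolis balances both:
fV = (1/ρ)|∂P/∂n| + V²/R  →  V² − fR·V + fR·V_g = 0
With fR = 6.62×10⁻⁵ × 1421×10³ m = 94.1 m/s:
V = [fR − √((fR)² − 4 fR V_g)]/2 = [94.1 − √(94.1² − 4×94.1×8)]/2 = 8.83 m/s
Supergeostrophic (V > V_g = 8 m/s), as expected around a high.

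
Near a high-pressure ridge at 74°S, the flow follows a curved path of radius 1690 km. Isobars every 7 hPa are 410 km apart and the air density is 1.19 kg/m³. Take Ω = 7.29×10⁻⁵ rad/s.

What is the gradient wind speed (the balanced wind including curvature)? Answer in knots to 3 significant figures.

20.8 knots

Coriolis parameter at 74°S:
f = 2Ω sin φ = 2 × 7.29×10⁻⁵ × sin 74° = 1.40×10⁻⁴ s⁻¹
Pressure gradient: |∂P/∂n| = 700 Pa / 410000 m = 1.71×10⁻³ Pa/m
Geostrophic speed: V_g = |∂P/∂n|/(fρ) = 1.71×10⁻³/(1.40×10⁻⁴ × 1.19) = 10.2 m/s
Around a high, pressure-gradient force acts outward with centrifugal, so Coriolis balances both:
fV = (1/ρ)|∂P/∂n| + V²/R  →  V² − fR·V + fR·V_g = 0
With fR = 1.40×10⁻⁴ × 1690×10³ m = 237 m/s:
V = [fR − √((fR)² − 4 fR V_g)]/2 = [237 − √(237² − 4×237×10.2)]/2 = 10.7 m/s
Supergeostrophic (V > V_g = 10.2 m/s), as expected around a high.
Converting: 10.7 m/s × 1.944 = 20.8 knots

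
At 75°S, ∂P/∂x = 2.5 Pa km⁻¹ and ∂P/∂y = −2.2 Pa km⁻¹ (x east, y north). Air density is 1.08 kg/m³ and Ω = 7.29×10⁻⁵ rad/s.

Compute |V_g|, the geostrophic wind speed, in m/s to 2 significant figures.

Coriolis parameter at 75°S:
f = 2Ω sin φ = 2 × 7.29×10⁻⁵ × sin 75° = 1.41×10⁻⁴ s⁻¹
In the Southern Hemisphere f is negative: f = −1.41×10⁻⁴ s⁻¹.
Component geostrophic relations (x east, y north):
u_g = −(1/(fρ)) ∂P/∂y,  v_g = (1/(fρ)) ∂P/∂x
u_g = −(−2.2×10⁻³)/(−1.41×10⁻⁴ × 1.08) = −14.5 m/s;  v_g = (2.5×10⁻³)/(−1.41×10⁻⁴ × 1.08) = −16.4 m/s
|V_g| = √(u_g² + v_g²) = 21.9 m/s

22 m/s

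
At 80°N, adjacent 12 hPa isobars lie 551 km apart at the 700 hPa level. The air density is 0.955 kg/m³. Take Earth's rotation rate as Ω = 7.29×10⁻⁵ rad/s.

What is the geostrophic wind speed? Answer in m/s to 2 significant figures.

16 m/s

Coriolis parameter at 80°N:
f = 2Ω sin φ = 2 × 7.29×10⁻⁵ × sin 80° = 1.44×10⁻⁴ s⁻¹
Pressure gradient: |∂P/∂n| = 1200 Pa / 551000 m = 2.18×10⁻³ Pa/m
Geostrophic balance (pressure-gradient force = Coriolis force):
V_g = (1/(fρ)) |∂P/∂n| = 2.18×10⁻³ / (1.44×10⁻⁴ × 0.955) = 15.9 m/s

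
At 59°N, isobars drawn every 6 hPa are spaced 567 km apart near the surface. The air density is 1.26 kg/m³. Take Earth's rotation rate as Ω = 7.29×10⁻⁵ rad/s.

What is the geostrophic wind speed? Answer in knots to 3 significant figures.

Coriolis parameter at 59°N:
f = 2Ω sin φ = 2 × 7.29×10⁻⁵ × sin 59° = 1.25×10⁻⁴ s⁻¹
Pressure gradient: |∂P/∂n| = 600 Pa / 567000 m = 1.06×10⁻³ Pa/m
Geostrophic balance (pressure-gradient force = Coriolis force):
V_g = (1/(fρ)) |∂P/∂n| = 1.06×10⁻³ / (1.25×10⁻⁴ × 1.26) = 6.72 m/s
Converting: 6.72 m/s × 1.944 = 13.1 knots

13.1 knots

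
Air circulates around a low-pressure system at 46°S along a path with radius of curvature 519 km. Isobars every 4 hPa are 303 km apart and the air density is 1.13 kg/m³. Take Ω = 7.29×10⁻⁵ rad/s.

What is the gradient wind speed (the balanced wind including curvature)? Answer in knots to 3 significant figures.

Coriolis parameter at 46°S:
f = 2Ω sin φ = 2 × 7.29×10⁻⁵ × sin 46° = 1.05×10⁻⁴ s⁻¹
Pressure gradient: |∂P/∂n| = 400 Pa / 303000 m = 1.32×10⁻³ Pa/m
Geostrophic speed: V_g = |∂P/∂n|/(fρ) = 1.32×10⁻³/(1.05×10⁻⁴ × 1.13) = 11.1 m/s
Around a low, centrifugal force acts outward with Coriolis, so pressure-gradient force balances both:
(1/ρ)|∂P/∂n| = fV + V²/R  →  V² + fR·V − fR·V_g = 0
With fR = 1.05×10⁻⁴ × 519×10³ m = 54.4 m/s:
V = [−fR + √((fR)² + 4 fR V_g)]/2 = [−54.4 + √(54.4² + 4×54.4×11.1)]/2 = 9.49 m/s
Subgeostrophic (V < V_g = 11.1 m/s), as expected around a low.
Converting: 9.49 m/s × 1.944 = 18.4 knots

18.4 knots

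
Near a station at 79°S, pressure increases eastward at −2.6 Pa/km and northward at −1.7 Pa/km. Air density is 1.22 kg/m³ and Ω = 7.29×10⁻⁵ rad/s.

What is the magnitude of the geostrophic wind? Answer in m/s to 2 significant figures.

Coriolis parameter at 79°S:
f = 2Ω sin φ = 2 × 7.29×10⁻⁵ × sin 79° = 1.43×10⁻⁴ s⁻¹
In the Southern Hemisphere f is negative: f = −1.43×10⁻⁴ s⁻¹.
Component geostrophic relations (x east, y north):
u_g = −(1/(fρ)) ∂P/∂y,  v_g = (1/(fρ)) ∂P/∂x
u_g = −(−1.7×10⁻³)/(−1.43×10⁻⁴ × 1.22) = −9.74 m/s;  v_g = (−2.6×10⁻³)/(−1.43×10⁻⁴ × 1.22) = 14.9 m/s
|V_g| = √(u_g² + v_g²) = 17.8 m/s

18 m/s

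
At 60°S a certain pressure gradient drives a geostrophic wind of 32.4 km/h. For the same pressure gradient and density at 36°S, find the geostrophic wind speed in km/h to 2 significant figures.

48 km/h

With the same pressure gradient and density, V_g ∝ 1/f ∝ 1/sin φ.
V₂ = V₁ · sin φ₁ / sin φ₂ = 32.4 × sin 60° / sin 36°
V₂ = 32.4 × 0.8660/0.5878 = 48 km/h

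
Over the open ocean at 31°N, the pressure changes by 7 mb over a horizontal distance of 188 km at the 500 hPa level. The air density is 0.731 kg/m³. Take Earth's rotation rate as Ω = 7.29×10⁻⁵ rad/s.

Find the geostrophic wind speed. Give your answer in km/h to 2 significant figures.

Coriolis parameter at 31°N:
f = 2Ω sin φ = 2 × 7.29×10⁻⁵ × sin 31° = 7.51×10⁻⁵ s⁻¹
Pressure gradient: |∂P/∂n| = 700 Pa / 188000 m = 3.72×10⁻³ Pa/m
Geostrophic balance (pressure-gradient force = Coriolis force):
V_g = (1/(fρ)) |∂P/∂n| = 3.72×10⁻³ / (7.51×10⁻⁵ × 0.731) = 67.8 m/s
Converting: 67.8 m/s × 3.6 = 240 km/h

240 km/h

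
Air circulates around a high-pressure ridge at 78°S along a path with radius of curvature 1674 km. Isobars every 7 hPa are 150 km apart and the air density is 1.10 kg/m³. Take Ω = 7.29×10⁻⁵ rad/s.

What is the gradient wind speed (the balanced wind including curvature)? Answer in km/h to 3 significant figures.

125 km/h

Coriolis parameter at 78°S:
f = 2Ω sin φ = 2 × 7.29×10⁻⁵ × sin 78° = 1.43×10⁻⁴ s⁻¹
Pressure gradient: |∂P/∂n| = 700 Pa / 150000 m = 4.67×10⁻³ Pa/m
Geostrophic speed: V_g = |∂P/∂n|/(fρ) = 4.67×10⁻³/(1.43×10⁻⁴ × 1.10) = 29.7 m/s
Around a high, pressure-gradient force acts outward with centrifugal, so Coriolis balances both:
fV = (1/ρ)|∂P/∂n| + V²/R  →  V² − fR·V + fR·V_g = 0
With fR = 1.43×10⁻⁴ × 1674×10³ m = 239 m/s:
V = [fR − √((fR)² − 4 fR V_g)]/2 = [239 − √(239² − 4×239×29.7)]/2 = 34.8 m/s
Supergeostrophic (V > V_g = 29.7 m/s), as expected around a high.
Converting: 34.8 m/s × 3.6 = 125 km/h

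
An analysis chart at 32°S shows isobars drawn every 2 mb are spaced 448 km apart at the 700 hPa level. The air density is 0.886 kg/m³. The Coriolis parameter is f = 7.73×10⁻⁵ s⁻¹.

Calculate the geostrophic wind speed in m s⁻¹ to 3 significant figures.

6.52 m s⁻¹

Pressure gradient: |∂P/∂n| = 200 Pa / 448000 m = 4.46×10⁻⁴ Pa/m
Geostrophic balance (pressure-gradient force = Coriolis force):
V_g = (1/(fρ)) |∂P/∂n| = 4.46×10⁻⁴ / (7.73×10⁻⁵ × 0.886) = 6.52 m/s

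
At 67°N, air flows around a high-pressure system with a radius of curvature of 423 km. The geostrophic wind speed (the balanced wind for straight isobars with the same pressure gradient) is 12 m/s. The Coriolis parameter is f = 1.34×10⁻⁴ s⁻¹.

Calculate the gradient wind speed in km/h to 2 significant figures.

Around a high, pressure-gradient force acts outward with centrifugal, so Coriolis balances both:
fV = (1/ρ)|∂P/∂n| + V²/R  →  V² − fR·V + fR·V_g = 0
With fR = 1.34×10⁻⁴ × 423×10³ m = 56.7 m/s:
V = [fR − √((fR)² − 4 fR V_g)]/2 = [56.7 − √(56.7² − 4×56.7×12)]/2 = 17.2 m/s
Supergeostrophic (V > V_g = 12 m/s), as expected around a high.
Converting: 17.2 m/s × 3.6 = 62 km/h

62 km/h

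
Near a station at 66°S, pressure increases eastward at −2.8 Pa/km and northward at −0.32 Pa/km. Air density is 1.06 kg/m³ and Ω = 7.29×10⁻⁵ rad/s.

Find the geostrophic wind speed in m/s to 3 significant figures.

Coriolis parameter at 66°S:
f = 2Ω sin φ = 2 × 7.29×10⁻⁵ × sin 66° = 1.33×10⁻⁴ s⁻¹
In the Southern Hemisphere f is negative: f = −1.33×10⁻⁴ s⁻¹.
Component geostrophic relations (x east, y north):
u_g = −(1/(fρ)) ∂P/∂y,  v_g = (1/(fρ)) ∂P/∂x
u_g = −(−0.32×10⁻³)/(−1.33×10⁻⁴ × 1.06) = −2.27 m/s;  v_g = (−2.8×10⁻³)/(−1.33×10⁻⁴ × 1.06) = 19.8 m/s
|V_g| = √(u_g² + v_g²) = 20.0 m/s

20.0 m/s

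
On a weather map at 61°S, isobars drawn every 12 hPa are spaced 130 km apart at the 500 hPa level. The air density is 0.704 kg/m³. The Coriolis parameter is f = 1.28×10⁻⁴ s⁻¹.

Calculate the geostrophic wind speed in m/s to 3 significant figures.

Pressure gradient: |∂P/∂n| = 1200 Pa / 130000 m = 9.23×10⁻³ Pa/m
Geostrophic balance (pressure-gradient force = Coriolis force):
V_g = (1/(fρ)) |∂P/∂n| = 9.23×10⁻³ / (1.28×10⁻⁴ × 0.704) = 102 m/s

102 m/s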